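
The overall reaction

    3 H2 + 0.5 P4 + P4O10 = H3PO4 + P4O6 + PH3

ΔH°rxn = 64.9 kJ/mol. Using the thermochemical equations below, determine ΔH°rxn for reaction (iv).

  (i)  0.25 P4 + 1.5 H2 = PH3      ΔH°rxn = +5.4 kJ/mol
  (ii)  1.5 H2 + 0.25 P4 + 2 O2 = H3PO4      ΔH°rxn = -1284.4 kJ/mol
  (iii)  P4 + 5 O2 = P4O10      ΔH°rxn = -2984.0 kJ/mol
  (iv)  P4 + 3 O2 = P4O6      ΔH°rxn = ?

ΔH°rxn = -1640.1 kJ/mol

(i) as written: +5.4 kJ/mol
(ii) as written: -1284.4 kJ/mol
(iii) reversed: +2984.0 kJ/mol
(iv) as written: contributes x
+64.9 = (+5.4) + (-1284.4) + (+2984.0) + x
x = (+64.9 − (+1705.0)) / (1) = -1640.1 kJ/mol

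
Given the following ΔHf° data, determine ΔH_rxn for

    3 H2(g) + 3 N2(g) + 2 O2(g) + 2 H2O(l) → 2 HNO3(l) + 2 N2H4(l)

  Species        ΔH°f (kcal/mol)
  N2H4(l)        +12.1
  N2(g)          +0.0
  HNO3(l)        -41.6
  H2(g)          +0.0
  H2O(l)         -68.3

Products: 2·(-41.6) + 2·(+12.1) = -59.0
Reactants: 3·(+0.0) + 3·(+0.0) + 2·(+0.0) + 2·(-68.3) = -136.6
ΔH_rxn = (-59.0) − (-136.6) = 77.6 kcal/mol

ΔH_rxn = 77.6 kcal/mol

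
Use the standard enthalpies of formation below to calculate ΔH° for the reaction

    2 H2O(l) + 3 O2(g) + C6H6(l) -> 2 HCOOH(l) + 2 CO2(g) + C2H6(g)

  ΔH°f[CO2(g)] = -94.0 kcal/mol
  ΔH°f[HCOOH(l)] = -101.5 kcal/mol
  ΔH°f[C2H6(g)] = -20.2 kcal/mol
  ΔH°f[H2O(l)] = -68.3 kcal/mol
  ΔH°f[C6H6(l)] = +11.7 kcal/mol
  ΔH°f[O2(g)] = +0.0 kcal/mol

ΔH° = -286.3 kcal/mol

Products: 2·(-101.5) + 2·(-94.0) + 1·(-20.2) = -411.2
Reactants: 2·(-68.3) + 3·(+0.0) + 1·(+11.7) = -124.9
ΔH° = (-411.2) − (-124.9) = -286.3 kcal/mol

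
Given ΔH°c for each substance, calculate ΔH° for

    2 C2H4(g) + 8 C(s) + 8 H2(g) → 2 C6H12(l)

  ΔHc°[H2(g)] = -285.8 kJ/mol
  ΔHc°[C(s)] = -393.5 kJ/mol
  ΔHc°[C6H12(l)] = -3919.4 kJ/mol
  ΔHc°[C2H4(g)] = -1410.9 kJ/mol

With combustion enthalpies, reactants minus products:
= [2·(-1410.9) + 8·(-393.5) + 8·(-285.8)] − [2·(-3919.4)]
= -417.4 kJ/mol

ΔH° = -417.4 kJ/mol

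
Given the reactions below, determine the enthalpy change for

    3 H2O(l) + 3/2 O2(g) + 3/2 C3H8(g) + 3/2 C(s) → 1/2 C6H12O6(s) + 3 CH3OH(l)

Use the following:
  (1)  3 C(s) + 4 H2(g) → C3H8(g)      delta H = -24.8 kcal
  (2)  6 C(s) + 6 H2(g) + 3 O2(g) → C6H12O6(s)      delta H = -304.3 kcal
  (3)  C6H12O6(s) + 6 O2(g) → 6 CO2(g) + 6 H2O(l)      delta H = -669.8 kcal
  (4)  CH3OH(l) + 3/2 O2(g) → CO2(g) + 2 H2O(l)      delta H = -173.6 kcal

(1) reversed and × 3/2: (-3/2)·(-24.8) = +37.2 kcal
(2) as written: -304.3 kcal
(3) × 1/2: (1/2)·(-669.8) = -334.9 kcal
(4) reversed and × 3: (-3)·(-173.6) = +520.8 kcal
delta H = (+37.2) + (-304.3) + (-334.9) + (+520.8) = -81.2 kcal

delta H = -81.2 kcal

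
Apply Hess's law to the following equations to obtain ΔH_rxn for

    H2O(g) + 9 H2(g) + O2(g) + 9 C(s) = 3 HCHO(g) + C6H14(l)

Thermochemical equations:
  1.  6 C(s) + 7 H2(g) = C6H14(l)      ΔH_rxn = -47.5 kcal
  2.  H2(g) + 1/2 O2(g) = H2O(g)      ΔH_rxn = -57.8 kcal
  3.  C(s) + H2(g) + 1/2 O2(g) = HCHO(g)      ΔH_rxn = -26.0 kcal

ΔH_rxn = -67.7 kcal

eq. 1 as written (C6H14(l) already on the product side): -47.5 kcal
eq. 2 reversed (reverse to put H2O(g) on the reactant side): +57.8 kcal
eq. 3 × 3 (×3 to match 3 HCHO(g) in the target): (3)·(-26.0) = -78.0 kcal
ΔH_rxn = (-47.5) + (+57.8) + (-78.0) = -67.7 kcal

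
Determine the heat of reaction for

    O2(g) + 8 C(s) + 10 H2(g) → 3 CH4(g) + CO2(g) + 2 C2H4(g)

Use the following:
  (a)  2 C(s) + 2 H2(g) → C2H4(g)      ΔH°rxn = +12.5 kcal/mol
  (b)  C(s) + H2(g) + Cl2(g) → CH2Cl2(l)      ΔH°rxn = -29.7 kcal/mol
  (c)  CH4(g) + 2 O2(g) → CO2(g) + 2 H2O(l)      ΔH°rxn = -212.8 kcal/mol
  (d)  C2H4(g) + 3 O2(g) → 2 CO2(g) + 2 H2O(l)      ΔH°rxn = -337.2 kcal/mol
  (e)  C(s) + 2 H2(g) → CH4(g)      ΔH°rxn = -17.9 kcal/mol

(a) × 3: (3)·(+12.5) = +37.5 kcal/mol
(b): not needed.
(c) reversed: +212.8 kcal/mol
(d) as written: -337.2 kcal/mol
(e) × 2: (2)·(-17.9) = -35.8 kcal/mol
Since enthalpy is a state function, ΔH°rxn = (+37.5) + (+212.8) + (-337.2) + (-35.8) = -122.7 kcal/mol

ΔH°rxn = -122.7 kcal/mol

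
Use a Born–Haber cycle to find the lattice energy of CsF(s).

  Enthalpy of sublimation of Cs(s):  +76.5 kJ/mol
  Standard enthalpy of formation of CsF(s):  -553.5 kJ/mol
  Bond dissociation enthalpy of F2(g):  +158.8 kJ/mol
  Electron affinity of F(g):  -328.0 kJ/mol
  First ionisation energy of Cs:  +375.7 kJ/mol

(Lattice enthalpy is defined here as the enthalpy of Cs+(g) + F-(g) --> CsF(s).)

ΔHf° = 1·ΔHsub + 1·(ΣIE) + 1/2·D(F2) + 1·EA + U
-553.5 = 1·(+76.5) + 1·(+375.7) + 1/2·(+158.8) + 1·(-328.0) + U
U = -553.5 − (+203.6) = -757.1 kJ/mol

U = -757.1 kJ/mol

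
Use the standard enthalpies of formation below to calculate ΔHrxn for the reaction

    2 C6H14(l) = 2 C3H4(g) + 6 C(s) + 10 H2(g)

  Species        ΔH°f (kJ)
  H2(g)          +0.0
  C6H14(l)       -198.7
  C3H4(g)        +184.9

ΔHrxn = 767.2 kJ

Products: 2·(+184.9) + 6·(+0.0) + 10·(+0.0) = +369.8
Reactants: 2·(-198.7) = -397.4
ΔHrxn = (+369.8) − (-397.4) = 767.2 kJ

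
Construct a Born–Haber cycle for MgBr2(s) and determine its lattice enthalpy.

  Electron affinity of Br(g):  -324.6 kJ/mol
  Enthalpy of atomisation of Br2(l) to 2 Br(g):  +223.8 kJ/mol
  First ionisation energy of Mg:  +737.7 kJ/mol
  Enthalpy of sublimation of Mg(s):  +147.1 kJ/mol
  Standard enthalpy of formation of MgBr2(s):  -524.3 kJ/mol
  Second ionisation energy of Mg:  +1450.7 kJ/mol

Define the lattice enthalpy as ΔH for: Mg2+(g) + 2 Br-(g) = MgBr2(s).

U = -2434.4 kJ/mol

ΔHf° = 1·ΔHsub + 1·(ΣIE) + 1·D(Br2) + 2·EA + U
-524.3 = 1·(+147.1) + 1·(+2188.4) + 1·(+223.8) + 2·(-324.6) + U
U = -524.3 − (+1910.1) = -2434.4 kJ/mol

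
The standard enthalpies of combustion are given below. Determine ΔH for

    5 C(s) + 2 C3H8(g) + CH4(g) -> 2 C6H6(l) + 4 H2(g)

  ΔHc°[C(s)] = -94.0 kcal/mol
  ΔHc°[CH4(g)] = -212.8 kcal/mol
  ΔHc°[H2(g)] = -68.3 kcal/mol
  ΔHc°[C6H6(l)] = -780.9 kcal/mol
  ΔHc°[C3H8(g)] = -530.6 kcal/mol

Using ΔH = Σ nΔHc°(reactants) − Σ nΔHc°(products):
= [5·(-94.0) + 2·(-530.6) + 1·(-212.8)] − [2·(-780.9) + 4·(-68.3)]
= 91.0 kcal/mol

ΔH = 91.0 kcal/mol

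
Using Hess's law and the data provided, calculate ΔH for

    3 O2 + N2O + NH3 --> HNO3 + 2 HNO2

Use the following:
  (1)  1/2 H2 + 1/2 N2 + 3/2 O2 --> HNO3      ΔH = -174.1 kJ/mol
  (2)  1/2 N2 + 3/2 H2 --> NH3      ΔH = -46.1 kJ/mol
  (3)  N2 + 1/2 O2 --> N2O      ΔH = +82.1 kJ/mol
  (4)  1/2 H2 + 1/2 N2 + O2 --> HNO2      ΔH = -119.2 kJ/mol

(1) as written (HNO3 already on the product side): -174.1 kJ/mol
(2) reversed (NH3 must end up as a reactant): +46.1 kJ/mol
(3) reversed (reverse to put N2O on the reactant side): -82.1 kJ/mol
(4) × 2 (×2 to match 2 HNO2 in the target): (2)·(-119.2) = -238.4 kJ/mol
Since enthalpy is a state function, ΔH = (-174.1) + (+46.1) + (-82.1) + (-238.4) = -448.5 kJ/mol

ΔH = -448.5 kJ/mol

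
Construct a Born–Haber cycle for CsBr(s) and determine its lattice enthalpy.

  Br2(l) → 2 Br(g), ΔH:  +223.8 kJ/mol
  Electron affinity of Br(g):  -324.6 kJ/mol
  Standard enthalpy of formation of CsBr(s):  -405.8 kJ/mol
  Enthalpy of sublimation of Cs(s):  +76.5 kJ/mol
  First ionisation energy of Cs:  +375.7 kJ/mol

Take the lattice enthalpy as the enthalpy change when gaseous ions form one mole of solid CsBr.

U = -645.3 kJ/mol

ΔHf° = 1·ΔHsub + 1·(ΣIE) + 1/2·D(Br2) + 1·EA + U
-405.8 = 1·(+76.5) + 1·(+375.7) + 1/2·(+223.8) + 1·(-324.6) + U
U = -405.8 − (+239.5) = -645.3 kJ/mol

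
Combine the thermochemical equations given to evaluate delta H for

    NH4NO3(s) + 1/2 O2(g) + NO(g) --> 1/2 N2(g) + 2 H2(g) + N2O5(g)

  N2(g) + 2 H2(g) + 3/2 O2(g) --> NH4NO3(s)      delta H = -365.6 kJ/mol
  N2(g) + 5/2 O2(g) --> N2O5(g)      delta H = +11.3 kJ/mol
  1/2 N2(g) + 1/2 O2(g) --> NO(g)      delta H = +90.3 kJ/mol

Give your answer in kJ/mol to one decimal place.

delta H = 286.6 kJ/mol

equation 1 reversed: +365.6 kJ/mol
equation 2 as written: +11.3 kJ/mol
equation 3 reversed: -90.3 kJ/mol
delta H = (+365.6) + (+11.3) + (-90.3) = 286.6 kJ/mol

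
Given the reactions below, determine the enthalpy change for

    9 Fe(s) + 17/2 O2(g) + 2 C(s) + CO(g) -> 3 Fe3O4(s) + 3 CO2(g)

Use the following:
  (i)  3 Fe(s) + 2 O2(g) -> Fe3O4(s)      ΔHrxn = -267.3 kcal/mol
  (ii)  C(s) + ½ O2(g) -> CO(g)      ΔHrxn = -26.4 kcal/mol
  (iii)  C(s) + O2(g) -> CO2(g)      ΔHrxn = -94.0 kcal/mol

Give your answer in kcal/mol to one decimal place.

(i) × 3 (scale by 3 for the 3 Fe3O4(s)): (3)·(-267.3) = -801.9 kcal/mol
(ii) reversed (CO(g) must end up as a reactant): +26.4 kcal/mol
(iii) × 3 (×3 to match 3 CO2(g) in the target): (3)·(-94.0) = -282.0 kcal/mol
ΔHrxn = (-801.9) + (+26.4) + (-282.0) = -1057.5 kcal/mol

ΔHrxn = -1057.5 kcal/mol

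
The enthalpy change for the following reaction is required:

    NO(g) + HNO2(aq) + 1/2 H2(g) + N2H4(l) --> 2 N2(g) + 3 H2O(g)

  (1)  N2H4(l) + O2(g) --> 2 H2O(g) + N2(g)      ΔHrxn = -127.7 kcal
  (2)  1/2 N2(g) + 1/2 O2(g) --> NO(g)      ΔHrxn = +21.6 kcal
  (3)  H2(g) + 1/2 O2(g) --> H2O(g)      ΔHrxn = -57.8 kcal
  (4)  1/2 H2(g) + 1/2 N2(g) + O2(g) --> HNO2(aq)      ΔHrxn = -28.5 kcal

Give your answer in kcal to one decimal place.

(1) as written: -127.7 kcal
(2) reversed: -21.6 kcal
(3) as written: -57.8 kcal
(4) reversed: +28.5 kcal
Since enthalpy is a state function, ΔHrxn = (-127.7) + (-21.6) + (-57.8) + (+28.5) = -178.6 kcal

ΔHrxn = -178.6 kcal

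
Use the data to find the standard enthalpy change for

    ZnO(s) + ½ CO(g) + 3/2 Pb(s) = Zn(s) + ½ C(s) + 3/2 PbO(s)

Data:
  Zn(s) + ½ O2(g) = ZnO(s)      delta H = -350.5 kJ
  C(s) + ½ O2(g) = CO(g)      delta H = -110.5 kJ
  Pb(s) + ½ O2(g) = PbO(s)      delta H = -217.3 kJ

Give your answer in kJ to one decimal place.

equation 1 reversed: +350.5 kJ
equation 2 reversed and × 1/2: (-1/2)·(-110.5) = +55.25 kJ
equation 3 × 3/2: (3/2)·(-217.3) = -325.95 kJ
Since enthalpy is a state function, delta H = (+350.5) + (+55.25) + (-325.95) = 79.8 kJ

delta H = 79.8 kJ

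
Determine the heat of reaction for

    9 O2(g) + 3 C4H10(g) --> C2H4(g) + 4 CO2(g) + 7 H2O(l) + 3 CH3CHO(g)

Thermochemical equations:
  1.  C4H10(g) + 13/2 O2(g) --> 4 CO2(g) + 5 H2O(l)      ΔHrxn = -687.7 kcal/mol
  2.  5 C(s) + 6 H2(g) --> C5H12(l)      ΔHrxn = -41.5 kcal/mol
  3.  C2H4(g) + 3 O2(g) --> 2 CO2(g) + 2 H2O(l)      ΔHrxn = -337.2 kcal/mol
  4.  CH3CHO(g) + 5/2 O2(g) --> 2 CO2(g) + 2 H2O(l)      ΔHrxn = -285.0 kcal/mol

eq. 1 × 3 (scale by 3 for the 3 C4H10(g)): (3)·(-687.7) = -2063.1 kcal/mol
eq. 2: not needed (C5H12(l) appears nowhere else).
eq. 3 reversed (reverse to put C2H4(g) on the product side): +337.2 kcal/mol
eq. 4 reversed and × 3 (reverse to put CH3CHO(g) on the product side; ×3 to match 3 CH3CHO(g) in the target): (-3)·(-285.0) = +855.0 kcal/mol
By Hess's law, ΔHrxn = (3)·(-687.7) + (-1)·(-337.2) + (-3)·(-285.0) = -870.9 kcal/mol

ΔHrxn = -870.9 kcal/mol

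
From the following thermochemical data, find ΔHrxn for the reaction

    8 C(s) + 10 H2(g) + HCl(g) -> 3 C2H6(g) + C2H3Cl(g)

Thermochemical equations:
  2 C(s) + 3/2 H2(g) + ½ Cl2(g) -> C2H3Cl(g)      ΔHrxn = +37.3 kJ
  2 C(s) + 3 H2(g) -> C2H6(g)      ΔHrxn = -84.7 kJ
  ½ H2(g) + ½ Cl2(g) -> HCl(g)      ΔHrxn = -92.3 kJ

ΔHrxn = -124.5 kJ

equation 1 as written (C2H3Cl(g) already on the product side): +37.3 kJ
equation 2 × 3 (scale by 3 for the 3 C2H6(g)): (3)·(-84.7) = -254.1 kJ
equation 3 reversed (HCl(g) must end up as a reactant): +92.3 kJ
By Hess's law, ΔHrxn = (1)·(+37.3) + (3)·(-84.7) + (-1)·(-92.3) = -124.5 kJ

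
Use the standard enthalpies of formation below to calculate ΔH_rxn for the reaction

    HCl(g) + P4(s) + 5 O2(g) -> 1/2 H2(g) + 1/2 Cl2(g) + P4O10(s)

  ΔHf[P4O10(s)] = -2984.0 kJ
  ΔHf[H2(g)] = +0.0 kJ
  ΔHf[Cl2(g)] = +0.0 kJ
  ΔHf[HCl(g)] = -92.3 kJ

ΔH_rxn = -2891.7 kJ

Products: 1/2·(+0.0) + 1/2·(+0.0) + 1·(-2984.0) = -2984.0
Reactants: 1·(-92.3) + 1·(+0.0) + 5·(+0.0) = -92.3
ΔH_rxn = (-2984.0) − (-92.3) = -2891.7 kJ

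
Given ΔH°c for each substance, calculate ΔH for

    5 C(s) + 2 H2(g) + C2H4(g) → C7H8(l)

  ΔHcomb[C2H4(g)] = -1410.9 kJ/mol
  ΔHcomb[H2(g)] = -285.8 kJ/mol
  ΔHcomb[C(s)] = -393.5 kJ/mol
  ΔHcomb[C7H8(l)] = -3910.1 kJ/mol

Using ΔH = Σ nΔHc°(reactants) − Σ nΔHc°(products):
= [5·(-393.5) + 2·(-285.8) + 1·(-1410.9)] − [1·(-3910.1)]
= -39.9 kJ/mol

ΔH = -39.9 kJ/mol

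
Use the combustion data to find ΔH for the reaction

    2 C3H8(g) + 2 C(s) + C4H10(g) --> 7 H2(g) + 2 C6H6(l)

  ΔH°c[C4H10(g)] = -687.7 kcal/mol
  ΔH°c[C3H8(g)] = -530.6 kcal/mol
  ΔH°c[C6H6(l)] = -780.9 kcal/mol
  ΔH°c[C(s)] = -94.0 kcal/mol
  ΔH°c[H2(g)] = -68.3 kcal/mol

ΔH = 103.0 kcal/mol

Using ΔH = Σ nΔHc°(reactants) − Σ nΔHc°(products):
= [2·(-530.6) + 2·(-94.0) + 1·(-687.7)] − [7·(-68.3) + 2·(-780.9)]
= 103.0 kcal/mol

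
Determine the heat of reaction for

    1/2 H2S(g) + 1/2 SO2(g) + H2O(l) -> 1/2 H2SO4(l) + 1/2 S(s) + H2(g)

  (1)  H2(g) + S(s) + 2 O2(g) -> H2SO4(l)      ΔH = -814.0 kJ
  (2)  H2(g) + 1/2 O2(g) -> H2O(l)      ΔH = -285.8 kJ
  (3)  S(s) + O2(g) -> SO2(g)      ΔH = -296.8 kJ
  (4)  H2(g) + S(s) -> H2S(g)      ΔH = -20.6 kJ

ΔH = 37.5 kJ

(1) × 1/2 (×1/2 to match 1/2 H2SO4(l) in the target): (1/2)·(-814.0) = -407.0 kJ
(2) reversed (reverse to put H2O(l) on the reactant side): +285.8 kJ
(3) reversed and × 1/2 (reverse to put SO2(g) on the reactant side; ×1/2 to match 1/2 SO2(g) in the target): (-1/2)·(-296.8) = +148.4 kJ
(4) reversed and × 1/2 (reverse to put H2S(g) on the reactant side; scale by 1/2 for the 1/2 H2S(g)): (-1/2)·(-20.6) = +10.3 kJ
Since enthalpy is a state function, ΔH = (-407.0) + (+285.8) + (+148.4) + (+10.3) = 37.5 kJ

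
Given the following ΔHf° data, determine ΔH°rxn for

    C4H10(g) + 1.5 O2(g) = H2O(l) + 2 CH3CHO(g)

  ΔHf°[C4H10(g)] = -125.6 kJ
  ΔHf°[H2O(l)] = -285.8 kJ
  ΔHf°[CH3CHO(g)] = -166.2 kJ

ΔH°rxn = Σ nΔHf°(products) − Σ nΔHf°(reactants).
Products: 1·(-285.8) + 2·(-166.2) = -618.2
Reactants: 1·(-125.6) + 3/2·(+0.0) = -125.6
ΔH°rxn = (-618.2) − (-125.6) = -492.6 kJ

ΔH°rxn = -492.6 kJ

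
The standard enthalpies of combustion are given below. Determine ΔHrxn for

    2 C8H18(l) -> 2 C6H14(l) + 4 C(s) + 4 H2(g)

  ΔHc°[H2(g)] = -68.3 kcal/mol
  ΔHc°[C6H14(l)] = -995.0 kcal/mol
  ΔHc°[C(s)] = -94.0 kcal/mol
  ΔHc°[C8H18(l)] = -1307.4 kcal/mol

Using ΔH = Σ nΔHc°(reactants) − Σ nΔHc°(products):
= [2·(-1307.4)] − [2·(-995.0) + 4·(-94.0) + 4·(-68.3)]
= 24.4 kcal/mol

ΔHrxn = 24.4 kcal/mol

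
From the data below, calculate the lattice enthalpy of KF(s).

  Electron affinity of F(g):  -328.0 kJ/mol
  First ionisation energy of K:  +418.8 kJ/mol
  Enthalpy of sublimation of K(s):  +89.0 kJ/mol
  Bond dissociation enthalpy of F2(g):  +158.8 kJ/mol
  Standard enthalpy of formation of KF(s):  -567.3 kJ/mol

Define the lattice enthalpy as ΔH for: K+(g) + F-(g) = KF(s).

ΔHf° = 1·ΔHsub + 1·(ΣIE) + 1/2·D(F2) + 1·EA + U
-567.3 = 1·(+89.0) + 1·(+418.8) + 1/2·(+158.8) + 1·(-328.0) + U
U = -567.3 − (+259.2) = -826.5 kJ/mol

U = -826.5 kJ/mol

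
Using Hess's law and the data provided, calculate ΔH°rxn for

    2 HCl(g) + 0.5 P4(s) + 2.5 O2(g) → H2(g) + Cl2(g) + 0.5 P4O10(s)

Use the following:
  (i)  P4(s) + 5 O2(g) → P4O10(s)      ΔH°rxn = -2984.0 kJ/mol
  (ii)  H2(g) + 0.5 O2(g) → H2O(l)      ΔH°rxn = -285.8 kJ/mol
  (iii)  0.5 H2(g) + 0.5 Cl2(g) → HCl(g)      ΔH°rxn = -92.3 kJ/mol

(i) × 1/2: (1/2)·(-2984.0) = -1492.0 kJ/mol
(ii): not needed.
(iii) reversed and × 2: (-2)·(-92.3) = +184.6 kJ/mol
Summing the manipulated equations, ΔH°rxn = (-1492.0) + (+184.6) = -1307.4 kJ/mol

ΔH°rxn = -1307.4 kJ/mol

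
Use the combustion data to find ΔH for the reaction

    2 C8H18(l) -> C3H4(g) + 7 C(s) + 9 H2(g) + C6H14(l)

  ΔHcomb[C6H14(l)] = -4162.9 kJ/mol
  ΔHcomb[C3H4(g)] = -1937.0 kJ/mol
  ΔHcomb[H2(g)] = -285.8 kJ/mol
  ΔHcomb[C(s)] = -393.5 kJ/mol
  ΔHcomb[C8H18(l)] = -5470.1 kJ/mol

With combustion enthalpies, reactants minus products:
= [2·(-5470.1)] − [1·(-1937.0) + 7·(-393.5) + 9·(-285.8) + 1·(-4162.9)]
= 486.4 kJ/mol

ΔH = 486.4 kJ/mol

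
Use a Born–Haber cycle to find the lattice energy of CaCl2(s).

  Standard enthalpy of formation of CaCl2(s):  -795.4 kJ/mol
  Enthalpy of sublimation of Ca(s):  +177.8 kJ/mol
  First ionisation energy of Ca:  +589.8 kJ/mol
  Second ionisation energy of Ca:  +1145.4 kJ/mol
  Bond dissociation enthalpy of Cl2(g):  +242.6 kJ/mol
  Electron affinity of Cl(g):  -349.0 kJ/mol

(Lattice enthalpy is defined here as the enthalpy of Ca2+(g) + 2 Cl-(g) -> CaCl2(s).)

U = -2253.0 kJ/mol

ΔHf° = 1·ΔHsub + 1·(ΣIE) + 1·D(Cl2) + 2·EA + U
-795.4 = 1·(+177.8) + 1·(+1735.2) + 1·(+242.6) + 2·(-349.0) + U
U = -795.4 − (+1457.6) = -2253.0 kJ/mol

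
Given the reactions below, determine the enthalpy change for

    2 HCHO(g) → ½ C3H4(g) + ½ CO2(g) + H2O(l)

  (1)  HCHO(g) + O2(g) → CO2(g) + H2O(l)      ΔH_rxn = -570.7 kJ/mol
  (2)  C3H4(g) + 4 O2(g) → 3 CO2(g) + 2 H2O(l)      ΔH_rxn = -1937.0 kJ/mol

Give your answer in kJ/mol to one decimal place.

(1) × 2 (×2 to match 2 HCHO(g) in the target): (2)·(-570.7) = -1141.4 kJ/mol
(2) reversed and × 1/2 (reverse to put C3H4(g) on the product side; ×1/2 to match 1/2 C3H4(g) in the target): (-1/2)·(-1937.0) = +968.5 kJ/mol
Combining the equations, ΔH_rxn = (-1141.4) + (+968.5) = -172.9 kJ/mol

ΔH_rxn = -172.9 kJ/mol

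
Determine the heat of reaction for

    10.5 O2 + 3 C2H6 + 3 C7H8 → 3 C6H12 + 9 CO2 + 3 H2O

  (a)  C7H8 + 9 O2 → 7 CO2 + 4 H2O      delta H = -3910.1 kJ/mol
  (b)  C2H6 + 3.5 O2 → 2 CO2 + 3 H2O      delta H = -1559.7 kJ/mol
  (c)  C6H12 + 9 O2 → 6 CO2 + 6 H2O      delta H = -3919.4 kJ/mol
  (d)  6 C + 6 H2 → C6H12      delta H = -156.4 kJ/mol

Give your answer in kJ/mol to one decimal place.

(a) × 3 (scale by 3 for the 3 C7H8): (3)·(-3910.1) = -11730.3 kJ/mol
(b) × 3 (×3 to match 3 C2H6 in the target): (3)·(-1559.7) = -4679.1 kJ/mol
(c) reversed and × 3: (-3)·(-3919.4) = +11758.2 kJ/mol
(d): not needed (H2 appears nowhere else).
By Hess's law, delta H = (3)·(-3910.1) + (3)·(-1559.7) + (-3)·(-3919.4) = -4651.2 kJ/mol

delta H = -4651.2 kJ/mol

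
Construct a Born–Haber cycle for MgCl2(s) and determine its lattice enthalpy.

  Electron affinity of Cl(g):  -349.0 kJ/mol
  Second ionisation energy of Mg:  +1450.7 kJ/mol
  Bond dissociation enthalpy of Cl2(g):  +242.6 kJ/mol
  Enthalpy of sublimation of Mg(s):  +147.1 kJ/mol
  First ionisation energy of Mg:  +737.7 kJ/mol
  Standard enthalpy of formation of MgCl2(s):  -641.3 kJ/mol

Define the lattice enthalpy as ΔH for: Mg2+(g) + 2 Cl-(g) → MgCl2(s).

U = -2521.4 kJ/mol

ΔHf° = 1·ΔHsub + 1·(ΣIE) + 1·D(Cl2) + 2·EA + U
-641.3 = 1·(+147.1) + 1·(+2188.4) + 1·(+242.6) + 2·(-349.0) + U
U = -641.3 − (+1880.1) = -2521.4 kJ/mol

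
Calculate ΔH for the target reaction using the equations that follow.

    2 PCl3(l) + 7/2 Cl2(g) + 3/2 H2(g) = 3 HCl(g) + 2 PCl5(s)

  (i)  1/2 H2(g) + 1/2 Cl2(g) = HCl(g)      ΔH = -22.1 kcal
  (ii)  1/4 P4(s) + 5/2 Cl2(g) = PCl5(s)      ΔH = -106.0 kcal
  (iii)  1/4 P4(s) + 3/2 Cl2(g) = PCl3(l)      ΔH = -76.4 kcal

(i) × 3: (3)·(-22.1) = -66.3 kcal
(ii) × 2: (2)·(-106.0) = -212.0 kcal
(iii) reversed and × 2: (-2)·(-76.4) = +152.8 kcal
ΔH = (3)·(-22.1) + (2)·(-106.0) + (-2)·(-76.4) = -125.5 kcal

ΔH = -125.5 kcal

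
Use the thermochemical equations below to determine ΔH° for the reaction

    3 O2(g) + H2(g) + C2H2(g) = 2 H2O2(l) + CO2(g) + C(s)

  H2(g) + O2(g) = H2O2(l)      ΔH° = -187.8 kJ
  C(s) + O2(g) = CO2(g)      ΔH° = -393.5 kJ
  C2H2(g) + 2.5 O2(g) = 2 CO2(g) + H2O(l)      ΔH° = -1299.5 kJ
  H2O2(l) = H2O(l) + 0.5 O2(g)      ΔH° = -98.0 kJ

equation 1 as written: -187.8 kJ
equation 2 reversed: +393.5 kJ
equation 3 as written: -1299.5 kJ
equation 4 reversed: +98.0 kJ
ΔH° = (1)·(-187.8) + (-1)·(-393.5) + (1)·(-1299.5) + (-1)·(-98.0) = -995.8 kJ

ΔH° = -995.8 kJ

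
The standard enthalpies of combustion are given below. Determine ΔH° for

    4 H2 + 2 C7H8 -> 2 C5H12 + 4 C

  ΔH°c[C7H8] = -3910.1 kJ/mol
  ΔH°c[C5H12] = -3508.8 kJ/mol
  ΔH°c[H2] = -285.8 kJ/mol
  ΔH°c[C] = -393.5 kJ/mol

With combustion enthalpies, reactants minus products:
= [4·(-285.8) + 2·(-3910.1)] − [2·(-3508.8) + 4·(-393.5)]
= -371.8 kJ/mol

ΔH° = -371.8 kJ/mol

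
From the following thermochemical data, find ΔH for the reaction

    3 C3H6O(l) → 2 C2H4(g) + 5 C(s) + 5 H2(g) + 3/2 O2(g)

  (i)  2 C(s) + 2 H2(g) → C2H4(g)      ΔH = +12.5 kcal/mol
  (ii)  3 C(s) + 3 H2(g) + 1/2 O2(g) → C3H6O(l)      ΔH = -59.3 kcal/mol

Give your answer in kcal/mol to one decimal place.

(i) × 2 (×2 to match 2 C2H4(g) in the target): (2)·(+12.5) = +25.0 kcal/mol
(ii) reversed and × 3 (C3H6O(l) must end up as a reactant; ×3 to match 3 C3H6O(l) in the target): (-3)·(-59.3) = +177.9 kcal/mol
ΔH = (2)·(+12.5) + (-3)·(-59.3) = 202.9 kcal/mol

ΔH = 202.9 kcal/mol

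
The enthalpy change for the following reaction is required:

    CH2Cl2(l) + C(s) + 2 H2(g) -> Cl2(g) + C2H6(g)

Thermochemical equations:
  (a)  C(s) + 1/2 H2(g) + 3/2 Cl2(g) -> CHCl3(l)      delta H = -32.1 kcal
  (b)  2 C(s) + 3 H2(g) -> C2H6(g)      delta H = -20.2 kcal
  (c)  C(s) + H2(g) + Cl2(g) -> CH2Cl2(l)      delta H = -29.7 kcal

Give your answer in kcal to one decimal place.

(a): not needed (CHCl3(l) appears nowhere else).
(b) as written (C2H6(g) already on the product side): -20.2 kcal
(c) reversed (reverse to put CH2Cl2(l) on the reactant side): +29.7 kcal
Since enthalpy is a state function, delta H = (-20.2) + (+29.7) = 9.5 kcal

delta H = 9.5 kcal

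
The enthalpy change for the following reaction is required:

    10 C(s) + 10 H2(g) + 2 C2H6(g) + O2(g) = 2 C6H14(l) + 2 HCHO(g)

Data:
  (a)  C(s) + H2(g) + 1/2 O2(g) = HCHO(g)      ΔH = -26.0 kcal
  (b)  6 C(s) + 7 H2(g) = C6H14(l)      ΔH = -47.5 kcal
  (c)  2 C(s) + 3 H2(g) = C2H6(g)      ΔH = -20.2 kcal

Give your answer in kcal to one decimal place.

ΔH = -106.6 kcal

(a) × 2: (2)·(-26.0) = -52.0 kcal
(b) × 2: (2)·(-47.5) = -95.0 kcal
(c) reversed and × 2: (-2)·(-20.2) = +40.4 kcal
ΔH = (2)·(-26.0) + (2)·(-47.5) + (-2)·(-20.2) = -106.6 kcal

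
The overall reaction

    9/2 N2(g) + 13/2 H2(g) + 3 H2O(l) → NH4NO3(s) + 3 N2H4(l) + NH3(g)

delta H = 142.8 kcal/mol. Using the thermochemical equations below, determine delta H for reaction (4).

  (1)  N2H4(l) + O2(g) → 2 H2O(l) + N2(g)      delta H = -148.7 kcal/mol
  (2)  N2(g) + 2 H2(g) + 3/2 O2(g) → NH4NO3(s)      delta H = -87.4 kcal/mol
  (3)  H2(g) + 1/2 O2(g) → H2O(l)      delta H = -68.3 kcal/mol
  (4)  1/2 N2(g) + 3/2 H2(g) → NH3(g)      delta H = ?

delta H = -11.0 kcal/mol

(1) reversed and × 3: (-3)·(-148.7) = +446.1 kcal/mol
(2) as written: -87.4 kcal/mol
(3) × 3: (3)·(-68.3) = -204.9 kcal/mol
(4) as written: contributes x
+142.8 = (+446.1) + (-87.4) + (-204.9) + x
x = (+142.8 − (+153.8)) / (1) = -11.0 kcal/mol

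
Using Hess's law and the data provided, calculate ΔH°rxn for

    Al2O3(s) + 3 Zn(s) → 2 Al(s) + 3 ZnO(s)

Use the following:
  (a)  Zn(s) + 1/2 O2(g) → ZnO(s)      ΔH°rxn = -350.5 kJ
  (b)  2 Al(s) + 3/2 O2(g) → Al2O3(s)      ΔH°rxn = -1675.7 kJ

ΔH°rxn = 624.2 kJ

(a) × 3 (×3 to match 3 ZnO(s) in the target): (3)·(-350.5) = -1051.5 kJ
(b) reversed (reverse to put Al2O3(s) on the reactant side): +1675.7 kJ
Summing the manipulated equations, ΔH°rxn = (3)·(-350.5) + (-1)·(-1675.7) = 624.2 kJ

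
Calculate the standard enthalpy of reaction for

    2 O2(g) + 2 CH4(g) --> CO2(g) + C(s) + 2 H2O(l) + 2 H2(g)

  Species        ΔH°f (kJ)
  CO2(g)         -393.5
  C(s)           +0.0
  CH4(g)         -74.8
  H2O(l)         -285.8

ΔH° = -815.5 kJ

Products: 1·(-393.5) + 1·(+0.0) + 2·(-285.8) + 2·(+0.0) = -965.1
Reactants: 2·(+0.0) + 2·(-74.8) = -149.6
ΔH° = (-965.1) − (-149.6) = -815.5 kJ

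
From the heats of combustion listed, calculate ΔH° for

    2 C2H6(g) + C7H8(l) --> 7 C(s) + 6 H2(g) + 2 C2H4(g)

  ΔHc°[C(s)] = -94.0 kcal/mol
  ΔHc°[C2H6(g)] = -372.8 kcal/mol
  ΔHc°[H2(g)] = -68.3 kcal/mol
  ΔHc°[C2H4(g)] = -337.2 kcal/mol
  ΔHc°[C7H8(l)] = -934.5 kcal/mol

ΔH° = 62.1 kcal/mol

With combustion enthalpies, reactants minus products:
= [2·(-372.8) + 1·(-934.5)] − [7·(-94.0) + 6·(-68.3) + 2·(-337.2)]
= 62.1 kcal/mol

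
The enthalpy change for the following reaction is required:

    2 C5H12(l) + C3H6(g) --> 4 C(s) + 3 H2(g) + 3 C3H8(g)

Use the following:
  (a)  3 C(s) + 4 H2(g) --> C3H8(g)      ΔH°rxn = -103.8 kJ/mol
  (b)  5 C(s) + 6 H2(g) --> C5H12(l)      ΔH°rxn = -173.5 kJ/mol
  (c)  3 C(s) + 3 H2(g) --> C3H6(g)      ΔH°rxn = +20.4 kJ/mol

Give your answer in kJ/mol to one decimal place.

ΔH°rxn = 15.2 kJ/mol

(a) × 3 (scale by 3 for the 3 C3H8(g)): (3)·(-103.8) = -311.4 kJ/mol
(b) reversed and × 2 (reverse to put C5H12(l) on the reactant side; scale by 2 for the 2 C5H12(l)): (-2)·(-173.5) = +347.0 kJ/mol
(c) reversed (reverse to put C3H6(g) on the reactant side): -20.4 kJ/mol
Since enthalpy is a state function, ΔH°rxn = (3)·(-103.8) + (-2)·(-173.5) + (-1)·(+20.4) = 15.2 kJ/mol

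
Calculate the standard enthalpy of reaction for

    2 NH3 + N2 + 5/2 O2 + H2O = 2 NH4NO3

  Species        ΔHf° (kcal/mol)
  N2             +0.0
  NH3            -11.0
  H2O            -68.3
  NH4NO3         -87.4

ΔH°rxn = Σ nΔHf°(products) − Σ nΔHf°(reactants).
Products: 2·(-87.4) = -174.8
Reactants: 2·(-11.0) + 1·(+0.0) + 5/2·(+0.0) + 1·(-68.3) = -90.3
ΔHrxn = (-174.8) − (-90.3) = -84.5 kcal/mol

ΔHrxn = -84.5 kcal/mol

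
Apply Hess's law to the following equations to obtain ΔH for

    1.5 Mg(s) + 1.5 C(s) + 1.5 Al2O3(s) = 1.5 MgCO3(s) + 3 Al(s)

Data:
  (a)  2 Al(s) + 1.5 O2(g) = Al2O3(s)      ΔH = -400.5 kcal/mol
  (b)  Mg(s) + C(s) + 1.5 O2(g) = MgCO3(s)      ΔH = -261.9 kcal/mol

ΔH = 207.9 kcal/mol

(a) reversed and × 3/2: (-3/2)·(-400.5) = +600.75 kcal/mol
(b) × 3/2: (3/2)·(-261.9) = -392.85 kcal/mol
Summing the manipulated equations, ΔH = (+600.75) + (-392.85) = 207.9 kcal/mol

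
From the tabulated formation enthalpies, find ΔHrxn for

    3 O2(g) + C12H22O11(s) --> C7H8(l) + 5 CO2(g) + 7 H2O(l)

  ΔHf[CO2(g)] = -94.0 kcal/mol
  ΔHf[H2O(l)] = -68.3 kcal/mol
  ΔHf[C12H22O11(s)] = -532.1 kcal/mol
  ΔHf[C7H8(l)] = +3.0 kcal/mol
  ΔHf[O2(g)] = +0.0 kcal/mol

Products: 1·(+3.0) + 5·(-94.0) + 7·(-68.3) = -945.1
Reactants: 3·(+0.0) + 1·(-532.1) = -532.1
ΔHrxn = (-945.1) − (-532.1) = -413.0 kcal/mol

ΔHrxn = -413.0 kcal/mol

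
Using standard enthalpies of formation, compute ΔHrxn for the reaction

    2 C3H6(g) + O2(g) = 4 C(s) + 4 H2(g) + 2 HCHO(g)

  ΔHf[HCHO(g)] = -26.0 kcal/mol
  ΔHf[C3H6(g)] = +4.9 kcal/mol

Products: 4·(+0.0) + 4·(+0.0) + 2·(-26.0) = -52.0
Reactants: 2·(+4.9) + 1·(+0.0) = +9.8
ΔHrxn = (-52.0) − (+9.8) = -61.8 kcal/mol

ΔHrxn = -61.8 kcal/mol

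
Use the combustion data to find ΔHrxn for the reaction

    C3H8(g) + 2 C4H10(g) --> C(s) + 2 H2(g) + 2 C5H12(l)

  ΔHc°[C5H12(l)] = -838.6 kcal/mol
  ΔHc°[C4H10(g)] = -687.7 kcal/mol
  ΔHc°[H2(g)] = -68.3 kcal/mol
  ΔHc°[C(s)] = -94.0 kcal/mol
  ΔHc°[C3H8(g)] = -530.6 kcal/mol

With combustion enthalpies, reactants minus products:
= [1·(-530.6) + 2·(-687.7)] − [1·(-94.0) + 2·(-68.3) + 2·(-838.6)]
= 1.8 kcal/mol

ΔHrxn = 1.8 kcal/mol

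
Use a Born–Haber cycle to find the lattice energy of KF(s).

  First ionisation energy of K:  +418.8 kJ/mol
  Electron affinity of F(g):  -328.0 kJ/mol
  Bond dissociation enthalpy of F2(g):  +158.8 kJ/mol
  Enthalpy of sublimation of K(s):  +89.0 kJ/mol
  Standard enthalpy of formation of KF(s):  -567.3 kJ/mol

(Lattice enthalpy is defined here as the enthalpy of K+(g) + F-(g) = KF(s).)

ΔHf° = 1·ΔHsub + 1·(ΣIE) + 1/2·D(F2) + 1·EA + U
-567.3 = 1·(+89.0) + 1·(+418.8) + 1/2·(+158.8) + 1·(-328.0) + U
U = -567.3 − (+259.2) = -826.5 kJ/mol

U = -826.5 kJ/mol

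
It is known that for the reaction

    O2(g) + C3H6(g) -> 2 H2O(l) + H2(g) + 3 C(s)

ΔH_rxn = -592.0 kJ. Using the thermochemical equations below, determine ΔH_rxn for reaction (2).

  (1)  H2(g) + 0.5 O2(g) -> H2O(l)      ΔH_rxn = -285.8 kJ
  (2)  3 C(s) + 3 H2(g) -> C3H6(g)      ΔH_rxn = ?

(1) × 2 (scale by 2 for the 2 H2O(l)): (2)·(-285.8) = -571.6 kJ
(2) reversed (C3H6(g) must end up as a reactant): contributes −x
-592.0 = (-571.6) − x
x = (-592.0 − (-571.6)) / (-1) = 20.4 kJ

ΔH_rxn = 20.4 kJ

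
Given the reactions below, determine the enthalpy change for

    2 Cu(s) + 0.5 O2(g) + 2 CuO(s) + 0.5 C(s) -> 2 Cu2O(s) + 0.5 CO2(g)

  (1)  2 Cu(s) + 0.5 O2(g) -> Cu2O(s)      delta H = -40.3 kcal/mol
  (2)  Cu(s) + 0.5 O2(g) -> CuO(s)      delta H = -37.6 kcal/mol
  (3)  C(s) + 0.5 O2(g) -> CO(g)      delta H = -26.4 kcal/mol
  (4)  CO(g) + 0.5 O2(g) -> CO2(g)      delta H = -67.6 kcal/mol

(1) × 2: (2)·(-40.3) = -80.6 kcal/mol
(2) reversed and × 2: (-2)·(-37.6) = +75.2 kcal/mol
(3) × 1/2: (1/2)·(-26.4) = -13.2 kcal/mol
(4) × 1/2: (1/2)·(-67.6) = -33.8 kcal/mol
By Hess's law, delta H = (2)·(-40.3) + (-2)·(-37.6) + (1/2)·(-26.4) + (1/2)·(-67.6) = -52.4 kcal/mol

delta H = -52.4 kcal/mol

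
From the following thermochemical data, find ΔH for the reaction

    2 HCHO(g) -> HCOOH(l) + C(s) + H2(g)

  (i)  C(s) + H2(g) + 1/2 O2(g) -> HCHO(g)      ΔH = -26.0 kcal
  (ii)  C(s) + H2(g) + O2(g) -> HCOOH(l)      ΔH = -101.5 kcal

ΔH = -49.5 kcal

(i) reversed and × 2: (-2)·(-26.0) = +52.0 kcal
(ii) as written: -101.5 kcal
Summing the manipulated equations, ΔH = (-2)·(-26.0) + (1)·(-101.5) = -49.5 kcal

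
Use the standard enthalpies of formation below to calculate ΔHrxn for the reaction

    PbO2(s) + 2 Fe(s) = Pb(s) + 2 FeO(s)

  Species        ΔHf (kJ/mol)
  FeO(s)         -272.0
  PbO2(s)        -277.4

ΔHrxn = -266.6 kJ/mol

ΔH°rxn = Σ nΔHf°(products) − Σ nΔHf°(reactants).
Products: 1·(+0.0) + 2·(-272.0) = -544.0
Reactants: 1·(-277.4) + 2·(+0.0) = -277.4
ΔHrxn = (-544.0) − (-277.4) = -266.6 kJ/mol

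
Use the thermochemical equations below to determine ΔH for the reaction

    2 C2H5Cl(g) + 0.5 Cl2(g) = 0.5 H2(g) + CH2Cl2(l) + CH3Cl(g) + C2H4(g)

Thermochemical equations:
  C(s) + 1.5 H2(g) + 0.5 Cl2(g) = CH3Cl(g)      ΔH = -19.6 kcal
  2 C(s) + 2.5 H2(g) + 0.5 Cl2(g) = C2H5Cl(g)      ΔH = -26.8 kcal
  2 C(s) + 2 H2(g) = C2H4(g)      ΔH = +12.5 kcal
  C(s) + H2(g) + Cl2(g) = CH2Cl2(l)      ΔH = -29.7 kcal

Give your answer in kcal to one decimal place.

equation 1 as written (CH3Cl(g) already on the product side): -19.6 kcal
equation 2 reversed and × 2 (C2H5Cl(g) must end up as a reactant; ×2 to match 2 C2H5Cl(g) in the target): (-2)·(-26.8) = +53.6 kcal
equation 3 as written (C2H4(g) already on the product side): +12.5 kcal
equation 4 as written (CH2Cl2(l) already on the product side): -29.7 kcal
Since enthalpy is a state function, ΔH = (1)·(-19.6) + (-2)·(-26.8) + (1)·(+12.5) + (1)·(-29.7) = 16.8 kcal

ΔH = 16.8 kcal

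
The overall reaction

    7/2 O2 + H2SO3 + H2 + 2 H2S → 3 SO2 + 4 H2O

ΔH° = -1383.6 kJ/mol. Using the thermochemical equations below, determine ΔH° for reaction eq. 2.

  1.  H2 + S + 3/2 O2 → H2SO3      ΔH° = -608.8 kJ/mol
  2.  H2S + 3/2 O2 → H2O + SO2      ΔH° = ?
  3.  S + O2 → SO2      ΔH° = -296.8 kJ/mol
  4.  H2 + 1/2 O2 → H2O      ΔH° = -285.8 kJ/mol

ΔH° = -562.0 kJ/mol

eq. 1 reversed: +608.8 kJ/mol
eq. 2 × 2: contributes 2·x
eq. 3 as written: -296.8 kJ/mol
eq. 4 × 2: (2)·(-285.8) = -571.6 kJ/mol
-1383.6 = (+608.8) + (-296.8) + (-571.6) + 2·x
x = (-1383.6 − (-259.6)) / (2) = -562.0 kJ/mol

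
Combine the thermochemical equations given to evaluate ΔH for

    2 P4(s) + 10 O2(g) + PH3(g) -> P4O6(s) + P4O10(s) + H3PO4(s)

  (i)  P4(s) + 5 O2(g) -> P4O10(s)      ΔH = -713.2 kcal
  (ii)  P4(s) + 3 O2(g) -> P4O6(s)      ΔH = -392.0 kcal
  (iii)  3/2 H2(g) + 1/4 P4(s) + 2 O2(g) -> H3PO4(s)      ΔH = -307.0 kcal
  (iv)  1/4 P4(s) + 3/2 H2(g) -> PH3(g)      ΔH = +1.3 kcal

(i) as written (P4O10(s) already on the product side): -713.2 kcal
(ii) as written (P4O6(s) already on the product side): -392.0 kcal
(iii) as written (H3PO4(s) already on the product side): -307.0 kcal
(iv) reversed (PH3(g) must end up as a reactant): -1.3 kcal
Summing the manipulated equations, ΔH = (-713.2) + (-392.0) + (-307.0) + (-1.3) = -1413.5 kcal

ΔH = -1413.5 kcal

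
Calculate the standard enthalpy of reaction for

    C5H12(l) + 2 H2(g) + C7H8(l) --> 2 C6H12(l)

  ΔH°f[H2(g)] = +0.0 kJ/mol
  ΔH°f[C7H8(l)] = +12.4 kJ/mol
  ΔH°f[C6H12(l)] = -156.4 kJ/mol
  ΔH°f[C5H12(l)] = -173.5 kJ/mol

Products: 2·(-156.4) = -312.8
Reactants: 1·(-173.5) + 2·(+0.0) + 1·(+12.4) = -161.1
ΔH° = (-312.8) − (-161.1) = -151.7 kJ/mol

ΔH° = -151.7 kJ/mol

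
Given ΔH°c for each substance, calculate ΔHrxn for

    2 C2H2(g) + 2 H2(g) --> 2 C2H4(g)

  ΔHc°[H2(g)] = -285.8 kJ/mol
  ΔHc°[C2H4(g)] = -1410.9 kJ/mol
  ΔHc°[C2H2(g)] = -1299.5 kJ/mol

Using ΔH = Σ nΔHc°(reactants) − Σ nΔHc°(products):
= [2·(-1299.5) + 2·(-285.8)] − [2·(-1410.9)]
= -348.8 kJ/mol

ΔHrxn = -348.8 kJ/mol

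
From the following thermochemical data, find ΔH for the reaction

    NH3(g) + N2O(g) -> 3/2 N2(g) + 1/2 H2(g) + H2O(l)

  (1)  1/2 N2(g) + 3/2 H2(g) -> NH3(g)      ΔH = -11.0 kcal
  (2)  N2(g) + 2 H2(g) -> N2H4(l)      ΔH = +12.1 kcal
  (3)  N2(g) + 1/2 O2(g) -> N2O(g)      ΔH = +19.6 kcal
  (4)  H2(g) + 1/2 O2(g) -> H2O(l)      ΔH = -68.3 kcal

ΔH = -76.9 kcal

(1) reversed (reverse to put NH3(g) on the reactant side): +11.0 kcal
(2): not needed (N2H4(l) appears nowhere else).
(3) reversed (N2O(g) must end up as a reactant): -19.6 kcal
(4) as written (H2O(l) already on the product side): -68.3 kcal
Since enthalpy is a state function, ΔH = (-1)·(-11.0) + (-1)·(+19.6) + (1)·(-68.3) = -76.9 kcal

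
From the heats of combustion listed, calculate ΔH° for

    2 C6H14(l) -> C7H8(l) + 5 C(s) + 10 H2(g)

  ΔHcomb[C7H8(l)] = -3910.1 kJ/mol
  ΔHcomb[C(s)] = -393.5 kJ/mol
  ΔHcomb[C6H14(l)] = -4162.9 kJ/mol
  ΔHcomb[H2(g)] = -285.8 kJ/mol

ΔH° = 409.8 kJ/mol

Using ΔH = Σ nΔHc°(reactants) − Σ nΔHc°(products):
= [2·(-4162.9)] − [1·(-3910.1) + 5·(-393.5) + 10·(-285.8)]
= 409.8 kJ/mol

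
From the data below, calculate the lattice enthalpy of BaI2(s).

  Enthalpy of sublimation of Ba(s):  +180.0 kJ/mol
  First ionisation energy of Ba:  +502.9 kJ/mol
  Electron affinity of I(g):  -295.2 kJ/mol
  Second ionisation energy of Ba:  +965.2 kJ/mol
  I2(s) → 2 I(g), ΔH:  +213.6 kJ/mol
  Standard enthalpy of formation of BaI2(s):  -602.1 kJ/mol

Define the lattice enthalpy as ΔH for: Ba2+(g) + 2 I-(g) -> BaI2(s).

ΔHf° = 1·ΔHsub + 1·(ΣIE) + 1·D(I2) + 2·EA + U
-602.1 = 1·(+180.0) + 1·(+1468.1) + 1·(+213.6) + 2·(-295.2) + U
U = -602.1 − (+1271.3) = -1873.4 kJ/mol

U = -1873.4 kJ/mol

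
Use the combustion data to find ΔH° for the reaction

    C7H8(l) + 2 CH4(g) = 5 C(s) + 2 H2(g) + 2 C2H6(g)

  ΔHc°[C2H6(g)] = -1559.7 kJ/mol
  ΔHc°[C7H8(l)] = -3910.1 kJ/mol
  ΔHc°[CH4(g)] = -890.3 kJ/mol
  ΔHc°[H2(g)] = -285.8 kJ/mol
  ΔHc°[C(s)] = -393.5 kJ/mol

ΔH° = -32.2 kJ/mol

Using ΔH = Σ nΔHc°(reactants) − Σ nΔHc°(products):
= [1·(-3910.1) + 2·(-890.3)] − [5·(-393.5) + 2·(-285.8) + 2·(-1559.7)]
= -32.2 kJ/mol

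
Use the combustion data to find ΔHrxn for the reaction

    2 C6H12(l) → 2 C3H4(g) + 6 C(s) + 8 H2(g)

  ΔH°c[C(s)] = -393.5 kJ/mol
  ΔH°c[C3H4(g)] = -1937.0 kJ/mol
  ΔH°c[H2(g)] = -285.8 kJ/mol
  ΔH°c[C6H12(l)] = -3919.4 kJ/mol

Using ΔH = Σ nΔHc°(reactants) − Σ nΔHc°(products):
= [2·(-3919.4)] − [2·(-1937.0) + 6·(-393.5) + 8·(-285.8)]
= 682.6 kJ/mol

ΔHrxn = 682.6 kJ/mol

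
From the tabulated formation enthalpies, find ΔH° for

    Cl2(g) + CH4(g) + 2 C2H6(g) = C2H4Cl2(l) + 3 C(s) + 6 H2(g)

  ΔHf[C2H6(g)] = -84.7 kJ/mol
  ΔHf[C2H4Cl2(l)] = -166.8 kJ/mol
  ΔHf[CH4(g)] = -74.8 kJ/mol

Products: 1·(-166.8) + 3·(+0.0) + 6·(+0.0) = -166.8
Reactants: 1·(+0.0) + 1·(-74.8) + 2·(-84.7) = -244.2
ΔH° = (-166.8) − (-244.2) = 77.4 kJ/mol

ΔH° = 77.4 kJ/mol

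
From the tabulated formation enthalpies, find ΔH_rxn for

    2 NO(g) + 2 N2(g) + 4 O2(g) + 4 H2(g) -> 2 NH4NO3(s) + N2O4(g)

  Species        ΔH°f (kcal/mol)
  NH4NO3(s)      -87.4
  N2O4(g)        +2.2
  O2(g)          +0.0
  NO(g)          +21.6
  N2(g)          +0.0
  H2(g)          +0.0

ΔH_rxn = -215.8 kcal/mol

Products: 2·(-87.4) + 1·(+2.2) = -172.6
Reactants: 2·(+21.6) + 2·(+0.0) + 4·(+0.0) + 4·(+0.0) = +43.2
ΔH_rxn = (-172.6) − (+43.2) = -215.8 kcal/mol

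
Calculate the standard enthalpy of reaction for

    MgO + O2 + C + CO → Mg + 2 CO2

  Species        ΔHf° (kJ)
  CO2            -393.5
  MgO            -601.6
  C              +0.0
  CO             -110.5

ΔH°rxn = Σ nΔHf°(products) − Σ nΔHf°(reactants).
Products: 1·(+0.0) + 2·(-393.5) = -787.0
Reactants: 1·(-601.6) + 1·(+0.0) + 1·(+0.0) + 1·(-110.5) = -712.1
ΔH°rxn = (-787.0) − (-712.1) = -74.9 kJ

ΔH°rxn = -74.9 kJ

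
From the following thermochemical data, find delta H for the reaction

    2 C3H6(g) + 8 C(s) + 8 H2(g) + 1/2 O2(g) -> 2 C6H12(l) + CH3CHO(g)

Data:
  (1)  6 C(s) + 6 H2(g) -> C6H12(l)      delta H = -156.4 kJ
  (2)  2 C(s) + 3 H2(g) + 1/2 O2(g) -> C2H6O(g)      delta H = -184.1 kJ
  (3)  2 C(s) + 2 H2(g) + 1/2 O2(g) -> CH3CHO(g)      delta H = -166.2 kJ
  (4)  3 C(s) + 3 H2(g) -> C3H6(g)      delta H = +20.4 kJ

(1) × 2 (scale by 2 for the 2 C6H12(l)): (2)·(-156.4) = -312.8 kJ
(2): not needed (C2H6O(g) appears nowhere else).
(3) as written (CH3CHO(g) already on the product side): -166.2 kJ
(4) reversed and × 2 (reverse to put C3H6(g) on the reactant side; scale by 2 for the 2 C3H6(g)): (-2)·(+20.4) = -40.8 kJ
delta H = (-312.8) + (-166.2) + (-40.8) = -519.8 kJ

delta H = -519.8 kJ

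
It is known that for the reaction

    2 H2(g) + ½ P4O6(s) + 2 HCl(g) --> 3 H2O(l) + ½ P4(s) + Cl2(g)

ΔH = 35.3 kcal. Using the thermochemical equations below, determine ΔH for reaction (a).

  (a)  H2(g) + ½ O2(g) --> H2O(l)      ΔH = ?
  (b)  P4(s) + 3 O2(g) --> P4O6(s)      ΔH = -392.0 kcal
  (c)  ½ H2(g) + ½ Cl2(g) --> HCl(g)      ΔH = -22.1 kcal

(a) × 3 (scale by 3 for the 3 H2O(l)): contributes 3·x
(b) reversed and × 1/2 (P4O6(s) must end up as a reactant; ×1/2 to match 1/2 P4O6(s) in the target): (-1/2)·(-392.0) = +196.0 kcal
(c) reversed and × 2 (reverse to put HCl(g) on the reactant side; ×2 to match 2 HCl(g) in the target): (-2)·(-22.1) = +44.2 kcal
+35.3 = (+196.0) + (+44.2) + 3·x
x = (+35.3 − (+240.2)) / (3) = -68.3 kcal

ΔH = -68.3 kcal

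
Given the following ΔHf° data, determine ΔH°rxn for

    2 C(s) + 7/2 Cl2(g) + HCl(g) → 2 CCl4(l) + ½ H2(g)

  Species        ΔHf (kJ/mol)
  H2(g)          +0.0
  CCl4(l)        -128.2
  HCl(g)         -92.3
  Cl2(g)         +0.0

ΔH°rxn = Σ nΔHf°(products) − Σ nΔHf°(reactants).
Products: 2·(-128.2) + 1/2·(+0.0) = -256.4
Reactants: 2·(+0.0) + 7/2·(+0.0) + 1·(-92.3) = -92.3
ΔH°rxn = (-256.4) − (-92.3) = -164.1 kJ/mol

ΔH°rxn = -164.1 kJ/mol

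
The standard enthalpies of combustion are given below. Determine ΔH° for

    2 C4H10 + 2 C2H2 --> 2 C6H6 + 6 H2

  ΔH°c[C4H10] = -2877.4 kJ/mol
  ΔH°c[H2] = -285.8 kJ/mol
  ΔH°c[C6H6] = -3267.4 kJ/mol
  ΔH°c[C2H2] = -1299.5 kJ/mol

ΔH° = -104.2 kJ/mol

Using ΔH = Σ nΔHc°(reactants) − Σ nΔHc°(products):
= [2·(-2877.4) + 2·(-1299.5)] − [2·(-3267.4) + 6·(-285.8)]
= -104.2 kJ/mol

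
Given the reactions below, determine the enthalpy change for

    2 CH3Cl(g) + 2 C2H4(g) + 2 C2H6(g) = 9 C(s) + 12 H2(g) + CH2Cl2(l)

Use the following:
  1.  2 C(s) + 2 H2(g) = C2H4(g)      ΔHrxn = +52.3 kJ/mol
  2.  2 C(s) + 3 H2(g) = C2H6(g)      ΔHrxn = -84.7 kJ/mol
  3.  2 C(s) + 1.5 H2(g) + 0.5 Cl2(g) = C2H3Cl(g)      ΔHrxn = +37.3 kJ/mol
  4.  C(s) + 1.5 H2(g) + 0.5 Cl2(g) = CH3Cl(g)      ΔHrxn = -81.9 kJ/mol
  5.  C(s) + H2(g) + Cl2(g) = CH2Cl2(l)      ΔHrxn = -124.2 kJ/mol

ΔHrxn = 104.4 kJ/mol

eq. 1 reversed and × 2: (-2)·(+52.3) = -104.6 kJ/mol
eq. 2 reversed and × 2: (-2)·(-84.7) = +169.4 kJ/mol
eq. 3: not needed.
eq. 4 reversed and × 2: (-2)·(-81.9) = +163.8 kJ/mol
eq. 5 as written: -124.2 kJ/mol
ΔHrxn = (-2)·(+52.3) + (-2)·(-84.7) + (-2)·(-81.9) + (1)·(-124.2) = 104.4 kJ/mol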